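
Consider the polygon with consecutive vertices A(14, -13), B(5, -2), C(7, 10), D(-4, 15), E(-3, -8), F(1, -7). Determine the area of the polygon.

Cross-terms: 37, 64, 145, 77, 29, 85  ⇒  Σ = 437
Area = |Σ|/2 = 218.5.

218.5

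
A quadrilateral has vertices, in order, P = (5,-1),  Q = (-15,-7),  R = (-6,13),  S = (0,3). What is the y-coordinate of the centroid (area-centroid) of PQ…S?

Apply Gauss's area formula. First the cross-terms c_i = x_i·y_{i+1} − x_{i+1}·y_i:
  -50, -237, -18, -15  ⇒  2A = -320, A = -160.
Then Σ (y_i + y_{i+1})·c_i = -1340, so ȳ = -1340 / (6·(-160)) = 67/48.

67/48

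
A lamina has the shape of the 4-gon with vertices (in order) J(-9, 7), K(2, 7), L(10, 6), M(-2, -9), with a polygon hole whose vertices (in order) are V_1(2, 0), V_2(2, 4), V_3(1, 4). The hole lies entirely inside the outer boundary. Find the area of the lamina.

152

Outer boundary:
Apply the shoelace (surveyor's) formula: 2A = Σ (x_i·y_{i+1} − x_{i+1}·y_i), indices taken mod 4.
Cross-terms: -77, -58, -78, -95  ⇒  Σ = -308
Area = |Σ|/2 = 154.
Hole:
Apply the surveyor's formula: 2A = Σ (x_i·y_{i+1} − x_{i+1}·y_i), indices taken mod 3.
Cross-terms: 8, 4, -8  ⇒  Σ = 4
Area = |Σ|/2 = 2.
Net area = 154 − 2 = 152.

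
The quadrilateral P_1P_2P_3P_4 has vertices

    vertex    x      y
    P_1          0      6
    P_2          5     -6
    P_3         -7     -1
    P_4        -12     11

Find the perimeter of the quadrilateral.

52

|P_1P_2| = √((5)² + (-12)²) = √169 = 13
|P_2P_3| = √((-12)² + (5)²) = √169 = 13
|P_3P_4| = √((-5)² + (12)²) = √169 = 13
|P_4P_1| = √((12)² + (-5)²) = √169 = 13
Perimeter = 13 + 13 + 13 + 13 = 52.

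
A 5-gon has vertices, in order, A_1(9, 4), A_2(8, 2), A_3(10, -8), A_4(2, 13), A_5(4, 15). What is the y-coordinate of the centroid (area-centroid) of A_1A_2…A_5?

Apply Gauss's area formula. First the cross-terms c_i = x_i·y_{i+1} − x_{i+1}·y_i:
  -14, -84, 146, -22, -119  ⇒  2A = -93, A = -46.5.
Then Σ (y_i + y_{i+1})·c_i = -1727, so ȳ = -1727 / (6·(-46.5)) = 1727/279.

1727/279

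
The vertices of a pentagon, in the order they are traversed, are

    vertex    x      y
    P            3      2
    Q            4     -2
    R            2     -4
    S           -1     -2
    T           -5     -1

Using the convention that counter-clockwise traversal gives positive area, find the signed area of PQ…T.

-25

Apply the shoelace (surveyor's) formula: 2A = Σ (x_i·y_{i+1} − x_{i+1}·y_i), indices taken mod 5.
Σ = (-14) + (-12) + (-8) + (-9) + (-7) = -50
Signed area = Σ/2 = -25 (negative ⇒ clockwise traversal).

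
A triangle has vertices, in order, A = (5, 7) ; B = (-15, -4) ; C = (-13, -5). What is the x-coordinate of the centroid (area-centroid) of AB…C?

Apply Gauss's area formula. First the cross-terms c_i = x_i·y_{i+1} − x_{i+1}·y_i:
  85, 23, -66  ⇒  2A = 42, A = 21.
Then Σ (x_i + x_{i+1})·c_i = -966, so x̄ = -966 / (6·21) = -23/3.

-23/3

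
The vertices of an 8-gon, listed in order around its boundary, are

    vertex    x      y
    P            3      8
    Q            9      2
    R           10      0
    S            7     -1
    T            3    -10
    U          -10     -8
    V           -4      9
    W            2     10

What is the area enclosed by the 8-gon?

240.5

Apply the surveyor's formula: 2A = Σ (x_i·y_{i+1} − x_{i+1}·y_i), indices taken mod 8.
Cross-terms: -66, -20, -10, -67, -124, -122, -58, -14  ⇒  Σ = -481
Area = |Σ|/2 = 240.5.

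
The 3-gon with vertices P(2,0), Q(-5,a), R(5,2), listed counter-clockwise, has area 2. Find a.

-6

The doubled signed area Σ (x_i y_{i+1} − x_{i+1} y_i) is linear in a.
With a=0 it equals -14; the coefficient of a is -3 (from the two edges through Q).
So -3·a + -14 = 2·2 = 4 ⇒ a = -6.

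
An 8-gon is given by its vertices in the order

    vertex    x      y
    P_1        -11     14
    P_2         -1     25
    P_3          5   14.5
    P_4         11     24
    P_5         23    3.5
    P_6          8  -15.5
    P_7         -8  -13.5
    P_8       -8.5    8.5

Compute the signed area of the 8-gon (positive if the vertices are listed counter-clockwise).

-889.125

Cross-terms: -261, -139.5, -39.5, -513.5, -384.5, -232, -182.75, -25.5  ⇒  Σ = -1778.25
Signed area = Σ/2 = -889.125 (negative ⇒ clockwise traversal).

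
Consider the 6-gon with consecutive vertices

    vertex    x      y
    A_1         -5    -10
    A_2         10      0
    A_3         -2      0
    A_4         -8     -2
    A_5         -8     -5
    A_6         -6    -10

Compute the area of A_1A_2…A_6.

94

Σ = (100) + (0) + (4) + (24) + (50) + (10) = 188
Area = |Σ|/2 = 94.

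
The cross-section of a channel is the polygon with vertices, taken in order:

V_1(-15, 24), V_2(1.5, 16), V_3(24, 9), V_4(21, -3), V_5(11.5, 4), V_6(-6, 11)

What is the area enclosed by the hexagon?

308.75

Apply the surveyor's formula: 2A = Σ (x_i·y_{i+1} − x_{i+1}·y_i), indices taken mod 6.
Σ = (-276) + (-370.5) + (-261) + (118.5) + (150.5) + (21) = -617.5
Area = |Σ|/2 = 308.75.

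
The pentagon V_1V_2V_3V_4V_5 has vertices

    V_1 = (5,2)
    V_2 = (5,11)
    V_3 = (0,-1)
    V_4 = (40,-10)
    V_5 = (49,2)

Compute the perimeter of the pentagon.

|V_1V_2| = √((0)² + (9)²) = √81 = 9
|V_2V_3| = √((-5)² + (-12)²) = √169 = 13
|V_3V_4| = √((40)² + (-9)²) = √1681 = 41
|V_4V_5| = √((9)² + (12)²) = √225 = 15
|V_5V_1| = √((-44)² + (0)²) = √1936 = 44
Perimeter = 9 + 13 + 41 + 15 + 44 = 122.

122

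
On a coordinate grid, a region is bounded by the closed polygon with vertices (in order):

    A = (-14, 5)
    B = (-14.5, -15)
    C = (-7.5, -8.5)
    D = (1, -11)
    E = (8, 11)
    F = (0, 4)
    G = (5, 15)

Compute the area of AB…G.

Apply the shoelace (surveyor's) formula: 2A = Σ (x_i·y_{i+1} − x_{i+1}·y_i), indices taken mod 7.
Σ = (282.5) + (10.75) + (91) + (99) + (32) + (-20) + (235) = 730.25
Area = |Σ|/2 = 365.125.

365.125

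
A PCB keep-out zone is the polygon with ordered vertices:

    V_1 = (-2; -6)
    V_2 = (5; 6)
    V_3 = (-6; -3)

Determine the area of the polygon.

34.5

Σ = (18) + (21) + (30) = 69
Area = |Σ|/2 = 34.5.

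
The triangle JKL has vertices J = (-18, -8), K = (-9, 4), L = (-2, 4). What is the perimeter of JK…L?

|JK| = √((9)² + (12)²) = √225 = 15
|KL| = √((7)² + (0)²) = √49 = 7
|LJ| = √((-16)² + (-12)²) = √400 = 20
Perimeter = 15 + 7 + 20 = 42.

42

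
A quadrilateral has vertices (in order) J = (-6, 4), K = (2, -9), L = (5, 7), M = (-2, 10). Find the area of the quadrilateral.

110.5

Apply the shoelace (surveyor's) formula: 2A = Σ (x_i·y_{i+1} − x_{i+1}·y_i), indices taken mod 4.
J→K: (-6)(-9) − (2)(4) = 46
K→L: (2)(7) − (5)(-9) = 59
L→M: (5)(10) − (-2)(7) = 64
M→J: (-2)(4) − (-6)(10) = 52
Σ = 221
Area = |Σ|/2 = 110.5.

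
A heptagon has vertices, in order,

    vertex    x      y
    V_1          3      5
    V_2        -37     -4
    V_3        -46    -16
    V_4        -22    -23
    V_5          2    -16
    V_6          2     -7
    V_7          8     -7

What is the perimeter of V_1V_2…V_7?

|V_1V_2| = √((-40)² + (-9)²) = √1681 = 41
|V_2V_3| = √((-9)² + (-12)²) = √225 = 15
|V_3V_4| = √((24)² + (-7)²) = √625 = 25
|V_4V_5| = √((24)² + (7)²) = √625 = 25
|V_5V_6| = √((0)² + (9)²) = √81 = 9
|V_6V_7| = √((6)² + (0)²) = √36 = 6
|V_7V_1| = √((-5)² + (12)²) = √169 = 13
Perimeter = 41 + 15 + 25 + 25 + 9 + 6 + 13 = 134.

134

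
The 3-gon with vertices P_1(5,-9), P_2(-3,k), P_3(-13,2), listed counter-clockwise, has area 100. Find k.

The doubled signed area Σ (x_i y_{i+1} − x_{i+1} y_i) is linear in k.
With k=0 it equals 74; the coefficient of k is 18 (from the two edges through P_2).
So 18·k + 74 = 2·100 = 200 ⇒ k = 7.

7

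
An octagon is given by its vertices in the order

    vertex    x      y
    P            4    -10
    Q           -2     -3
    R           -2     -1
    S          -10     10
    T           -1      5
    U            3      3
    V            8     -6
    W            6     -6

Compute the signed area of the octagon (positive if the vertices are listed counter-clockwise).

Apply Gauss's area formula: 2A = Σ (x_i·y_{i+1} − x_{i+1}·y_i), indices taken mod 8.
Σ = (-32) + (-4) + (-30) + (-40) + (-18) + (-42) + (-12) + (-36) = -214
Signed area = Σ/2 = -107 (negative ⇒ clockwise traversal).

-107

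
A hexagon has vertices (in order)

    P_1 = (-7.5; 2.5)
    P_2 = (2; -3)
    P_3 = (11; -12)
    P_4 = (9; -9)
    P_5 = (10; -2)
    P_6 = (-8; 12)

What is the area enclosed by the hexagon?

Cross-terms: 17.5, 9, 9, 72, 104, 70  ⇒  Σ = 281.5
Area = |Σ|/2 = 140.75.

140.75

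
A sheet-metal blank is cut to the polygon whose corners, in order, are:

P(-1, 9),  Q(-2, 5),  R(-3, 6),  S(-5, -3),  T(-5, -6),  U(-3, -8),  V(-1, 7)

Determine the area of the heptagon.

30.5

Apply the shoelace formula: 2A = Σ (x_i·y_{i+1} − x_{i+1}·y_i), indices taken mod 7.
Σ = (13) + (3) + (39) + (15) + (22) + (-29) + (-2) = 61
Area = |Σ|/2 = 30.5.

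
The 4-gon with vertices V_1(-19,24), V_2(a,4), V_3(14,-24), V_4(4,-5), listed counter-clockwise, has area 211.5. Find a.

-11

Write out the shoelace sum; only the two edges meeting at V_2 involve a:
2·Area = [((-19)·4 − a·24) + (a·(-24) − 14·4)] + 27
       = -48·a + -105 = 423
⇒ a = -11.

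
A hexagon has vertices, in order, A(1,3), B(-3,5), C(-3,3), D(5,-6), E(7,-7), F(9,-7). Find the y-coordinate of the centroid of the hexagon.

-136/117

Apply Gauss's area formula. First the cross-terms c_i = x_i·y_{i+1} − x_{i+1}·y_i:
  14, 6, 3, 7, 14, 34  ⇒  2A = 78, A = 39.
Then Σ (y_i + y_{i+1})·c_i = -272, so ȳ = -272 / (6·39) = -136/117.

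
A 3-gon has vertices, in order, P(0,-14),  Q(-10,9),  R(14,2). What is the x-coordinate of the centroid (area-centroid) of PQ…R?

Apply the shoelace formula. First the cross-terms c_i = x_i·y_{i+1} − x_{i+1}·y_i:
  -140, -146, -196  ⇒  2A = -482, A = -241.
Then Σ (x_i + x_{i+1})·c_i = -1928, so x̄ = -1928 / (6·(-241)) = 4/3.

4/3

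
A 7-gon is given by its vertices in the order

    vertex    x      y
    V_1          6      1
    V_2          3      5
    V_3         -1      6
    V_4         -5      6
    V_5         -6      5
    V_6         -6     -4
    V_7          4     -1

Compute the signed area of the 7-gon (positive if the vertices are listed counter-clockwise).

Σ = (27) + (23) + (24) + (11) + (54) + (22) + (10) = 171
Signed area = Σ/2 = 85.5 (positive ⇒ counter-clockwise traversal).

85.5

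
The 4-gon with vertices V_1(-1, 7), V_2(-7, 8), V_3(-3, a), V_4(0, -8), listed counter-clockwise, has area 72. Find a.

-9

The doubled signed area Σ (x_i y_{i+1} − x_{i+1} y_i) is linear in a.
With a=0 it equals 81; the coefficient of a is -7 (from the two edges through V_3).
So -7·a + 81 = 2·72 = 144 ⇒ a = -9.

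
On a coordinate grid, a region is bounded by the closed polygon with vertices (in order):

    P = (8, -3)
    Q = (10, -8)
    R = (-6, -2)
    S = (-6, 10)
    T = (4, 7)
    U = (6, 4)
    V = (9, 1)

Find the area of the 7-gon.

Σ = (-34) + (-68) + (-72) + (-82) + (-26) + (-30) + (-35) = -347
Area = |Σ|/2 = 173.5.

173.5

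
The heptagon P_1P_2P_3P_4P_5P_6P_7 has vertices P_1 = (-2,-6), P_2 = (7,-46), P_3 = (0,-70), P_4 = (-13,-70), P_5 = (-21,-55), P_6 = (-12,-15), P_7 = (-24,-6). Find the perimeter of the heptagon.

174

|P_1P_2| = √((9)² + (-40)²) = √1681 = 41
|P_2P_3| = √((-7)² + (-24)²) = √625 = 25
|P_3P_4| = √((-13)² + (0)²) = √169 = 13
|P_4P_5| = √((-8)² + (15)²) = √289 = 17
|P_5P_6| = √((9)² + (40)²) = √1681 = 41
|P_6P_7| = √((-12)² + (9)²) = √225 = 15
|P_7P_1| = √((22)² + (0)²) = √484 = 22
Perimeter = 41 + 25 + 13 + 17 + 41 + 15 + 22 = 174.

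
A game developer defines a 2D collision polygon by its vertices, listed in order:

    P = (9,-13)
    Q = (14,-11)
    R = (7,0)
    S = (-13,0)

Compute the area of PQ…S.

Apply the shoelace formula: 2A = Σ (x_i·y_{i+1} − x_{i+1}·y_i), indices taken mod 4.
Σ = (83) + (77) + (0) + (169) = 329
Area = |Σ|/2 = 164.5.

164.5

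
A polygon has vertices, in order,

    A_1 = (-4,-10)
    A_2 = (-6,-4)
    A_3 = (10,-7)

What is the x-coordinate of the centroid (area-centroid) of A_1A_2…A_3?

Apply the shoelace (surveyor's) formula. First the cross-terms c_i = x_i·y_{i+1} − x_{i+1}·y_i:
  -44, 82, -128  ⇒  2A = -90, A = -45.
Then Σ (x_i + x_{i+1})·c_i = 0, so x̄ = 0 / (6·(-45)) = 0.

0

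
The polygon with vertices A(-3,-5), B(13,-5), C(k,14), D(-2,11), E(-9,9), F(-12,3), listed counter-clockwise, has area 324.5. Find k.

8

Write out the shoelace sum; only the two edges meeting at C involve k:
2·Area = [(13·14 − k·(-5)) + (k·11 − (-2)·14)] + 311
       = 16·k + 521 = 649
⇒ k = 8.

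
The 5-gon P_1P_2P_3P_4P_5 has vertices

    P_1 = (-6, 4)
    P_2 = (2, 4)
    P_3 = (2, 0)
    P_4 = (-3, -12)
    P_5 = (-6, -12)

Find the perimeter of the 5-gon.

44

|P_1P_2| = √((8)² + (0)²) = √64 = 8
|P_2P_3| = √((0)² + (-4)²) = √16 = 4
|P_3P_4| = √((-5)² + (-12)²) = √169 = 13
|P_4P_5| = √((-3)² + (0)²) = √9 = 3
|P_5P_1| = √((0)² + (16)²) = √256 = 16
Perimeter = 8 + 4 + 13 + 3 + 16 = 44.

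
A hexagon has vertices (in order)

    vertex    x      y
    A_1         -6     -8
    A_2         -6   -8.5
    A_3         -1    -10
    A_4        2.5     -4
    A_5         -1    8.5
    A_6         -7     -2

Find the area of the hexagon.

Apply the shoelace formula: 2A = Σ (x_i·y_{i+1} − x_{i+1}·y_i), indices taken mod 6.
A_1→A_2: (-6)(-8.5) − (-6)(-8) = 3
A_2→A_3: (-6)(-10) − (-1)(-8.5) = 51.5
A_3→A_4: (-1)(-4) − (2.5)(-10) = 29
A_4→A_5: (2.5)(8.5) − (-1)(-4) = 17.25
A_5→A_6: (-1)(-2) − (-7)(8.5) = 61.5
A_6→A_1: (-7)(-8) − (-6)(-2) = 44
Σ = 206.25
Area = |Σ|/2 = 103.125.

103.125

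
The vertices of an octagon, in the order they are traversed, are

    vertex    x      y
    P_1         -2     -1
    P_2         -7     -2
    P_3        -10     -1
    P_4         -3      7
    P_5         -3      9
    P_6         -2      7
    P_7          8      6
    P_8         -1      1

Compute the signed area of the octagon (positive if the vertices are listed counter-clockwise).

P_1→P_2: (-2)(-2) − (-7)(-1) = -3
P_2→P_3: (-7)(-1) − (-10)(-2) = -13
P_3→P_4: (-10)(7) − (-3)(-1) = -73
P_4→P_5: (-3)(9) − (-3)(7) = -6
P_5→P_6: (-3)(7) − (-2)(9) = -3
P_6→P_7: (-2)(6) − (8)(7) = -68
P_7→P_8: (8)(1) − (-1)(6) = 14
P_8→P_1: (-1)(-1) − (-2)(1) = 3
Σ = -149
Signed area = Σ/2 = -74.5 (negative ⇒ clockwise traversal).

-74.5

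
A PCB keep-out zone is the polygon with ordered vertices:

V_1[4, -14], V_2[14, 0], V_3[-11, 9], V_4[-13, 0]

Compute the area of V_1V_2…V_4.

Apply the surveyor's formula: 2A = Σ (x_i·y_{i+1} − x_{i+1}·y_i), indices taken mod 4.
Cross-terms: 196, 126, 117, 182  ⇒  Σ = 621
Area = |Σ|/2 = 310.5.

310.5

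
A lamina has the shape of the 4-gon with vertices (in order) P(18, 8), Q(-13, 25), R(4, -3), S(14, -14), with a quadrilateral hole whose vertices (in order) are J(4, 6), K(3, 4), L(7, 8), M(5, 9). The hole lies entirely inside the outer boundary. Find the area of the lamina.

416

Outer boundary:
P→Q: (18)(25) − (-13)(8) = 554
Q→R: (-13)(-3) − (4)(25) = -61
R→S: (4)(-14) − (14)(-3) = -14
S→P: (14)(8) − (18)(-14) = 364
Σ = 843
Area = |Σ|/2 = 421.5.
Hole:
Apply the surveyor's formula: 2A = Σ (x_i·y_{i+1} − x_{i+1}·y_i), indices taken mod 4.
Cross-terms: -2, -4, 23, -6  ⇒  Σ = 11
Area = |Σ|/2 = 5.5.
Net area = 421.5 − 5.5 = 416.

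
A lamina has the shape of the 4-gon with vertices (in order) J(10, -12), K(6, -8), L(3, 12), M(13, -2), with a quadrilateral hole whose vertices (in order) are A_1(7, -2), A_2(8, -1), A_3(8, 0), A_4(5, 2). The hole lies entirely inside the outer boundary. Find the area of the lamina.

100.5

Outer boundary:
Apply the shoelace formula: 2A = Σ (x_i·y_{i+1} − x_{i+1}·y_i), indices taken mod 4.
J→K: (10)(-8) − (6)(-12) = -8
K→L: (6)(12) − (3)(-8) = 96
L→M: (3)(-2) − (13)(12) = -162
M→J: (13)(-12) − (10)(-2) = -136
Σ = -210
Area = |Σ|/2 = 105.
Hole:
A_1→A_2: (7)(-1) − (8)(-2) = 9
A_2→A_3: (8)(0) − (8)(-1) = 8
A_3→A_4: (8)(2) − (5)(0) = 16
A_4→A_1: (5)(-2) − (7)(2) = -24
Σ = 9
Area = |Σ|/2 = 4.5.
Net area = 105 − 4.5 = 100.5.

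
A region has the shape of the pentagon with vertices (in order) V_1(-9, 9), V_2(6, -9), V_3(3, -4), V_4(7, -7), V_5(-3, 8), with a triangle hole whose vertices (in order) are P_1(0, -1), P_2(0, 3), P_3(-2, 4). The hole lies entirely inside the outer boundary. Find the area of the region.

54.5

Outer boundary:
Apply the shoelace (surveyor's) formula: 2A = Σ (x_i·y_{i+1} − x_{i+1}·y_i), indices taken mod 5.
V_1→V_2: (-9)(-9) − (6)(9) = 27
V_2→V_3: (6)(-4) − (3)(-9) = 3
V_3→V_4: (3)(-7) − (7)(-4) = 7
V_4→V_5: (7)(8) − (-3)(-7) = 35
V_5→V_1: (-3)(9) − (-9)(8) = 45
Σ = 117
Area = |Σ|/2 = 58.5.
Hole:
Apply Gauss's area formula: 2A = Σ (x_i·y_{i+1} − x_{i+1}·y_i), indices taken mod 3.
Cross-terms: 0, 6, 2  ⇒  Σ = 8
Area = |Σ|/2 = 4.
Net area = 58.5 − 4 = 54.5.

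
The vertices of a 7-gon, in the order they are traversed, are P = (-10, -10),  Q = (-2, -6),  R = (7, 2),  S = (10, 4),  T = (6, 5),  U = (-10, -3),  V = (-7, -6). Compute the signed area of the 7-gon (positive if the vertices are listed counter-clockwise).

Apply Gauss's area formula: 2A = Σ (x_i·y_{i+1} − x_{i+1}·y_i), indices taken mod 7.
Σ = (40) + (38) + (8) + (26) + (32) + (39) + (10) = 193
Signed area = Σ/2 = 96.5 (positive ⇒ counter-clockwise traversal).

96.5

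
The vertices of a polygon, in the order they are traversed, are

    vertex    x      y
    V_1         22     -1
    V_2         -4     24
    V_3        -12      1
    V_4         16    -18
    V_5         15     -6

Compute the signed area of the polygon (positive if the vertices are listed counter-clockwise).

649.5

Apply the shoelace formula: 2A = Σ (x_i·y_{i+1} − x_{i+1}·y_i), indices taken mod 5.
V_1→V_2: (22)(24) − (-4)(-1) = 524
V_2→V_3: (-4)(1) − (-12)(24) = 284
V_3→V_4: (-12)(-18) − (16)(1) = 200
V_4→V_5: (16)(-6) − (15)(-18) = 174
V_5→V_1: (15)(-1) − (22)(-6) = 117
Σ = 1299
Signed area = Σ/2 = 649.5 (positive ⇒ counter-clockwise traversal).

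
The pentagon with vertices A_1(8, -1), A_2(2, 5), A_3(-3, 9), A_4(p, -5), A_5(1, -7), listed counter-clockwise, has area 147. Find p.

-9

The doubled signed area Σ (x_i y_{i+1} − x_{i+1} y_i) is linear in p.
With p=0 it equals 150; the coefficient of p is -16 (from the two edges through A_4).
So -16·p + 150 = 2·147 = 294 ⇒ p = -9.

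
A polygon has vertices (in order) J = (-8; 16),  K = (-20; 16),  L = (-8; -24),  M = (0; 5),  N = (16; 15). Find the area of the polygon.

Apply the shoelace (surveyor's) formula: 2A = Σ (x_i·y_{i+1} − x_{i+1}·y_i), indices taken mod 5.
Σ = (192) + (608) + (-40) + (-80) + (376) = 1056
Area = |Σ|/2 = 528.

528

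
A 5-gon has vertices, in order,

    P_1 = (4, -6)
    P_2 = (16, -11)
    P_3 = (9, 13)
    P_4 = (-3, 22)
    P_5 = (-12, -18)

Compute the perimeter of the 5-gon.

|P_1P_2| = √((12)² + (-5)²) = √169 = 13
|P_2P_3| = √((-7)² + (24)²) = √625 = 25
|P_3P_4| = √((-12)² + (9)²) = √225 = 15
|P_4P_5| = √((-9)² + (-40)²) = √1681 = 41
|P_5P_1| = √((16)² + (12)²) = √400 = 20
Perimeter = 13 + 25 + 15 + 41 + 20 = 114.

114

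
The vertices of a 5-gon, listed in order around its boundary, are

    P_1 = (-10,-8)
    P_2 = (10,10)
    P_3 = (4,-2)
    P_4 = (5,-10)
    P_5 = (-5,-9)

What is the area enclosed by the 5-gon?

127.5

Apply the surveyor's formula: 2A = Σ (x_i·y_{i+1} − x_{i+1}·y_i), indices taken mod 5.
P_1→P_2: (-10)(10) − (10)(-8) = -20
P_2→P_3: (10)(-2) − (4)(10) = -60
P_3→P_4: (4)(-10) − (5)(-2) = -30
P_4→P_5: (5)(-9) − (-5)(-10) = -95
P_5→P_1: (-5)(-8) − (-10)(-9) = -50
Σ = -255
Area = |Σ|/2 = 127.5.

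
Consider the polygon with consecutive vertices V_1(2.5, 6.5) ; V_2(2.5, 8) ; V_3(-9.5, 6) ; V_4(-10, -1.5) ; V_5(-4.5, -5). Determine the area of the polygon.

Σ = (3.75) + (91) + (74.25) + (43.25) + (-16.75) = 195.5
Area = |Σ|/2 = 97.75.

97.75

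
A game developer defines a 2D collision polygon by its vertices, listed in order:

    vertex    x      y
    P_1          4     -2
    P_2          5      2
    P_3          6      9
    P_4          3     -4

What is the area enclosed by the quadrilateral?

5

Σ = (18) + (33) + (-51) + (10) = 10
Area = |Σ|/2 = 5.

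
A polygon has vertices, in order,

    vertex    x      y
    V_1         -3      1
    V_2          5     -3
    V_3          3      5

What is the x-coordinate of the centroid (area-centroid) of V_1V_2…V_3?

5/3

Apply the surveyor's formula. First the cross-terms c_i = x_i·y_{i+1} − x_{i+1}·y_i:
  4, 34, 18  ⇒  2A = 56, A = 28.
Then Σ (x_i + x_{i+1})·c_i = 280, so x̄ = 280 / (6·28) = 5/3.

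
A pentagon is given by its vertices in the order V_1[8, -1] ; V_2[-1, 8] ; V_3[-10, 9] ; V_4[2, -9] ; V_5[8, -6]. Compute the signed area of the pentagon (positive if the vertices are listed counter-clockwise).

Apply the shoelace (surveyor's) formula: 2A = Σ (x_i·y_{i+1} − x_{i+1}·y_i), indices taken mod 5.
Σ = (63) + (71) + (72) + (60) + (40) = 306
Signed area = Σ/2 = 153 (positive ⇒ counter-clockwise traversal).

153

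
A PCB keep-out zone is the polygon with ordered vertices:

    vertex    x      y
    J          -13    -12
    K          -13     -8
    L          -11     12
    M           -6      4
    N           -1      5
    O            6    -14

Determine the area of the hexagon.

282

Apply the surveyor's formula: 2A = Σ (x_i·y_{i+1} − x_{i+1}·y_i), indices taken mod 6.
Cross-terms: -52, -244, 28, -26, -16, -254  ⇒  Σ = -564
Area = |Σ|/2 = 282.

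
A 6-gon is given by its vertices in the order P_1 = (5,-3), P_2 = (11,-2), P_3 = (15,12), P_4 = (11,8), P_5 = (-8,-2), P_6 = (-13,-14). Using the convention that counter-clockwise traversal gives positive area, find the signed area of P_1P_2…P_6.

205

Apply the shoelace formula: 2A = Σ (x_i·y_{i+1} − x_{i+1}·y_i), indices taken mod 6.
Σ = (23) + (162) + (-12) + (42) + (86) + (109) = 410
Signed area = Σ/2 = 205 (positive ⇒ counter-clockwise traversal).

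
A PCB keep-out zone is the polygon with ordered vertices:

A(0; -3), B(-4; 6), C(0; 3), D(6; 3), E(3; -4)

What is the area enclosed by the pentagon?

42

Apply the shoelace (surveyor's) formula: 2A = Σ (x_i·y_{i+1} − x_{i+1}·y_i), indices taken mod 5.
Σ = (-12) + (-12) + (-18) + (-33) + (-9) = -84
Area = |Σ|/2 = 42.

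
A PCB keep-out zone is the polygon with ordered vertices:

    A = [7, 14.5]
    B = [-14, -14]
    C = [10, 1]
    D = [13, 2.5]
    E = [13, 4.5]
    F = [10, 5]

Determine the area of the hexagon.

A→B: (7)(-14) − (-14)(14.5) = 105
B→C: (-14)(1) − (10)(-14) = 126
C→D: (10)(2.5) − (13)(1) = 12
D→E: (13)(4.5) − (13)(2.5) = 26
E→F: (13)(5) − (10)(4.5) = 20
F→A: (10)(14.5) − (7)(5) = 110
Σ = 399
Area = |Σ|/2 = 199.5.

199.5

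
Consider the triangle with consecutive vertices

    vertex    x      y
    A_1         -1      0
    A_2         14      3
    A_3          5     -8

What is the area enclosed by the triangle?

Σ = (-3) + (-127) + (-8) = -138
Area = |Σ|/2 = 69.

69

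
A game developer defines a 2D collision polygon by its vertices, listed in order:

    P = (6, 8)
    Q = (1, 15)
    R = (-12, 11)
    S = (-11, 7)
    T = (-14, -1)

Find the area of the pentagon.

156.5

Apply the shoelace formula: 2A = Σ (x_i·y_{i+1} − x_{i+1}·y_i), indices taken mod 5.
P→Q: (6)(15) − (1)(8) = 82
Q→R: (1)(11) − (-12)(15) = 191
R→S: (-12)(7) − (-11)(11) = 37
S→T: (-11)(-1) − (-14)(7) = 109
T→P: (-14)(8) − (6)(-1) = -106
Σ = 313
Area = |Σ|/2 = 156.5.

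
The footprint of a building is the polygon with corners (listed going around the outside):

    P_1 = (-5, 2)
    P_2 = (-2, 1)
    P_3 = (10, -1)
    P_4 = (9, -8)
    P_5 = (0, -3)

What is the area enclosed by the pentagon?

61

Apply Gauss's area formula: 2A = Σ (x_i·y_{i+1} − x_{i+1}·y_i), indices taken mod 5.
Cross-terms: -1, -8, -71, -27, -15  ⇒  Σ = -122
Area = |Σ|/2 = 61.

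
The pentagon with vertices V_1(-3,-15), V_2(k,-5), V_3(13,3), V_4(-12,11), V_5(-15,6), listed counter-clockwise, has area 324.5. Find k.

The doubled signed area Σ (x_i y_{i+1} − x_{i+1} y_i) is linear in k.
With k=0 it equals 595; the coefficient of k is 18 (from the two edges through V_2).
So 18·k + 595 = 2·324.5 = 649 ⇒ k = 3.

3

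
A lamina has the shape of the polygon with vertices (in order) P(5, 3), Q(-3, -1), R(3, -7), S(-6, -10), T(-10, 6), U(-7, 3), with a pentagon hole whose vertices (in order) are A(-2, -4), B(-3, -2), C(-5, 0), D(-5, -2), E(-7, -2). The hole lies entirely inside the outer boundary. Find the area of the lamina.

Outer boundary:
Σ = (4) + (24) + (-72) + (-136) + (12) + (-36) = -204
Area = |Σ|/2 = 102.
Hole:
Apply the shoelace formula: 2A = Σ (x_i·y_{i+1} − x_{i+1}·y_i), indices taken mod 5.
Cross-terms: -8, -10, 10, -4, 24  ⇒  Σ = 12
Area = |Σ|/2 = 6.
Net area = 102 − 6 = 96.

96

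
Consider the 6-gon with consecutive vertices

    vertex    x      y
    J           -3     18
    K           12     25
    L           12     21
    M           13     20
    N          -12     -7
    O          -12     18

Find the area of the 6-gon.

Apply the surveyor's formula: 2A = Σ (x_i·y_{i+1} − x_{i+1}·y_i), indices taken mod 6.
Σ = (-291) + (-48) + (-33) + (149) + (-300) + (-162) = -685
Area = |Σ|/2 = 342.5.

342.5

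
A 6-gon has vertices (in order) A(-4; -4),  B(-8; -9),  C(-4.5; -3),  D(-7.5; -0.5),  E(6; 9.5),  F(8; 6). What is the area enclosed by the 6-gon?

Σ = (4) + (-16.5) + (-20.25) + (-68.25) + (-40) + (-8) = -149
Area = |Σ|/2 = 74.5.

74.5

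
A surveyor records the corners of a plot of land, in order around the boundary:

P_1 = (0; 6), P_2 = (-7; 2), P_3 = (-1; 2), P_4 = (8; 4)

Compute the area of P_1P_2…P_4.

29

Apply the shoelace (surveyor's) formula: 2A = Σ (x_i·y_{i+1} − x_{i+1}·y_i), indices taken mod 4.
Cross-terms: 42, -12, -20, 48  ⇒  Σ = 58
Area = |Σ|/2 = 29.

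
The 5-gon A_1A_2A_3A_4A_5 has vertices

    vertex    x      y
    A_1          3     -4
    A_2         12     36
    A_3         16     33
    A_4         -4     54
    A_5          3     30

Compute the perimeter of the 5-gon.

134

|A_1A_2| = √((9)² + (40)²) = √1681 = 41
|A_2A_3| = √((4)² + (-3)²) = √25 = 5
|A_3A_4| = √((-20)² + (21)²) = √841 = 29
|A_4A_5| = √((7)² + (-24)²) = √625 = 25
|A_5A_1| = √((0)² + (-34)²) = √1156 = 34
Perimeter = 41 + 5 + 29 + 25 + 34 = 134.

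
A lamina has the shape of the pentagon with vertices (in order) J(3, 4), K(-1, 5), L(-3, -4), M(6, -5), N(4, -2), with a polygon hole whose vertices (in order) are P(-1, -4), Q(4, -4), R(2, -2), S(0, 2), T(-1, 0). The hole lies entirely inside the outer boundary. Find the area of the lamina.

Outer boundary:
Apply Gauss's area formula: 2A = Σ (x_i·y_{i+1} − x_{i+1}·y_i), indices taken mod 5.
Σ = (19) + (19) + (39) + (8) + (22) = 107
Area = |Σ|/2 = 53.5.
Hole:
Σ = (20) + (0) + (4) + (2) + (4) = 30
Area = |Σ|/2 = 15.
Net area = 53.5 − 15 = 38.5.

38.5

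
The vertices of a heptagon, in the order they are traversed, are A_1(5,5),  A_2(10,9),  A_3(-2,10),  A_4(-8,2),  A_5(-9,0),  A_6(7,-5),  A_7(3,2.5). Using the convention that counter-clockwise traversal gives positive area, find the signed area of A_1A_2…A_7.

A_1→A_2: (5)(9) − (10)(5) = -5
A_2→A_3: (10)(10) − (-2)(9) = 118
A_3→A_4: (-2)(2) − (-8)(10) = 76
A_4→A_5: (-8)(0) − (-9)(2) = 18
A_5→A_6: (-9)(-5) − (7)(0) = 45
A_6→A_7: (7)(2.5) − (3)(-5) = 32.5
A_7→A_1: (3)(5) − (5)(2.5) = 2.5
Σ = 287
Signed area = Σ/2 = 143.5 (positive ⇒ counter-clockwise traversal).

143.5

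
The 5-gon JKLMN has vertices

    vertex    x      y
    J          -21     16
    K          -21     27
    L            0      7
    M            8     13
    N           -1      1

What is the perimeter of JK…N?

90

|JK| = √((0)² + (11)²) = √121 = 11
|KL| = √((21)² + (-20)²) = √841 = 29
|LM| = √((8)² + (6)²) = √100 = 10
|MN| = √((-9)² + (-12)²) = √225 = 15
|NJ| = √((-20)² + (15)²) = √625 = 25
Perimeter = 11 + 29 + 10 + 15 + 25 = 90.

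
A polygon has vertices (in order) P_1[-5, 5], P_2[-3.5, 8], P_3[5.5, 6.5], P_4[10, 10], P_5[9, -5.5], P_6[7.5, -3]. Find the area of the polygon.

Apply the shoelace (surveyor's) formula: 2A = Σ (x_i·y_{i+1} − x_{i+1}·y_i), indices taken mod 6.
Σ = (-22.5) + (-66.75) + (-10) + (-145) + (14.25) + (22.5) = -207.5
Area = |Σ|/2 = 103.75.

103.75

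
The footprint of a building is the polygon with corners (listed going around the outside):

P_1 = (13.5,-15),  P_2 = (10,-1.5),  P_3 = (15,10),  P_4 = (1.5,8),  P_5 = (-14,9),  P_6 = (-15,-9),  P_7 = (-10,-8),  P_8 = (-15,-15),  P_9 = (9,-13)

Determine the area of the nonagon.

Σ = (129.75) + (122.5) + (105) + (125.5) + (261) + (30) + (30) + (330) + (40.5) = 1174.25
Area = |Σ|/2 = 587.125.

587.125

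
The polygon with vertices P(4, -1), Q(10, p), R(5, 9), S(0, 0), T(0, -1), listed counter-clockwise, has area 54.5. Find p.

-5

Write out the shoelace sum; only the two edges meeting at Q involve p:
2·Area = [(4·p − 10·(-1)) + (10·9 − 5·p)] + 4
       = -1·p + 104 = 109
⇒ p = -5.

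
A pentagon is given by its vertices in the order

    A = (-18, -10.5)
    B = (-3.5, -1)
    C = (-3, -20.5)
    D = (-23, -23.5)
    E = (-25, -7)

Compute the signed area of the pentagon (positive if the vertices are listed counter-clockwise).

Apply the shoelace formula: 2A = Σ (x_i·y_{i+1} − x_{i+1}·y_i), indices taken mod 5.
A→B: (-18)(-1) − (-3.5)(-10.5) = -18.75
B→C: (-3.5)(-20.5) − (-3)(-1) = 68.75
C→D: (-3)(-23.5) − (-23)(-20.5) = -401
D→E: (-23)(-7) − (-25)(-23.5) = -426.5
E→A: (-25)(-10.5) − (-18)(-7) = 136.5
Σ = -641
Signed area = Σ/2 = -320.5 (negative ⇒ clockwise traversal).

-320.5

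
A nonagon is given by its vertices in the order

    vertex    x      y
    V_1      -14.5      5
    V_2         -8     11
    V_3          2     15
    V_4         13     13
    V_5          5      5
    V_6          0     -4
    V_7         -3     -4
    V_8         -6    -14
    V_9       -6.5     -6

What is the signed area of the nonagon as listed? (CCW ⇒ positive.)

-309.5

Apply Gauss's area formula: 2A = Σ (x_i·y_{i+1} − x_{i+1}·y_i), indices taken mod 9.
Σ = (-119.5) + (-142) + (-169) + (0) + (-20) + (-12) + (18) + (-55) + (-119.5) = -619
Signed area = Σ/2 = -309.5 (negative ⇒ clockwise traversal).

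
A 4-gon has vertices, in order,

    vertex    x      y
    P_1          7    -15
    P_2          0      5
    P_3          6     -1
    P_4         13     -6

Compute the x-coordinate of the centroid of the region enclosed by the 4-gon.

1144/171

Apply Gauss's area formula. First the cross-terms c_i = x_i·y_{i+1} − x_{i+1}·y_i:
  35, -30, -23, -153  ⇒  2A = -171, A = -85.5.
Then Σ (x_i + x_{i+1})·c_i = -3432, so x̄ = -3432 / (6·(-85.5)) = 1144/171.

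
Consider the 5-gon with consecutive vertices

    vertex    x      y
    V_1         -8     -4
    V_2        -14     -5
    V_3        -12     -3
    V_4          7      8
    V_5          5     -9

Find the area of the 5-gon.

Σ = (-16) + (-18) + (-75) + (-103) + (-92) = -304
Area = |Σ|/2 = 152.

152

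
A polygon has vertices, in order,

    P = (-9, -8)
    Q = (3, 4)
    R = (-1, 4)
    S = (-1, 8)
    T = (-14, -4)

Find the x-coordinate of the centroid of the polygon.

Apply the shoelace formula. First the cross-terms c_i = x_i·y_{i+1} − x_{i+1}·y_i:
  -12, 16, -4, 116, 76  ⇒  2A = 192, A = 96.
Then Σ (x_i + x_{i+1})·c_i = -3376, so x̄ = -3376 / (6·96) = -211/36.

-211/36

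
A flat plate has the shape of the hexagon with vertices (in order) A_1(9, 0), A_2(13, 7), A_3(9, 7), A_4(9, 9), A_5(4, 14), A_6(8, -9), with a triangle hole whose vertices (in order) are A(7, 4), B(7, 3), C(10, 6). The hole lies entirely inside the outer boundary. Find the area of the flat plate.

Outer boundary:
Σ = (63) + (28) + (18) + (90) + (-148) + (81) = 132
Area = |Σ|/2 = 66.
Hole:
Apply the surveyor's formula: 2A = Σ (x_i·y_{i+1} − x_{i+1}·y_i), indices taken mod 3.
Σ = (-7) + (12) + (-2) = 3
Area = |Σ|/2 = 1.5.
Net area = 66 − 1.5 = 64.5.

64.5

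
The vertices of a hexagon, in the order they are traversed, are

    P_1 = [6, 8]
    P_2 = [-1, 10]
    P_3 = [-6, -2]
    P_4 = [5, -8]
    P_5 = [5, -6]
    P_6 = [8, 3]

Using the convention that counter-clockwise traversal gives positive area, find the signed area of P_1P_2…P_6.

Apply the shoelace (surveyor's) formula: 2A = Σ (x_i·y_{i+1} − x_{i+1}·y_i), indices taken mod 6.
Cross-terms: 68, 62, 58, 10, 63, 46  ⇒  Σ = 307
Signed area = Σ/2 = 153.5 (positive ⇒ counter-clockwise traversal).

153.5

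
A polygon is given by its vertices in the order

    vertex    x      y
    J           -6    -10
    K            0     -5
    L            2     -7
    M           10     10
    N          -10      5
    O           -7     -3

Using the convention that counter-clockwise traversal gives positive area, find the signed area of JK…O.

198.5

Apply the shoelace (surveyor's) formula: 2A = Σ (x_i·y_{i+1} − x_{i+1}·y_i), indices taken mod 6.
Σ = (30) + (10) + (90) + (150) + (65) + (52) = 397
Signed area = Σ/2 = 198.5 (positive ⇒ counter-clockwise traversal).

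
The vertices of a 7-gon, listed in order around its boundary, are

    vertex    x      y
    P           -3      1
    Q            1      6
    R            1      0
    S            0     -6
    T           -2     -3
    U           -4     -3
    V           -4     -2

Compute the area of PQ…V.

Apply the surveyor's formula: 2A = Σ (x_i·y_{i+1} − x_{i+1}·y_i), indices taken mod 7.
Σ = (-19) + (-6) + (-6) + (-12) + (-6) + (-4) + (-10) = -63
Area = |Σ|/2 = 31.5.

31.5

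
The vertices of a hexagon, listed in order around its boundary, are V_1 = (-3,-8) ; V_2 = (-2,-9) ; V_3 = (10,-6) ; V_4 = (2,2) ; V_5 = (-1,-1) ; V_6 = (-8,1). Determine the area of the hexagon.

Cross-terms: 11, 102, 32, 0, -9, 67  ⇒  Σ = 203
Area = |Σ|/2 = 101.5.

101.5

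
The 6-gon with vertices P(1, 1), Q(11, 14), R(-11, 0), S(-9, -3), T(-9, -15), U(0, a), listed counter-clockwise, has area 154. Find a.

-1

The doubled signed area Σ (x_i y_{i+1} − x_{i+1} y_i) is linear in a.
With a=0 it equals 298; the coefficient of a is -10 (from the two edges through U).
So -10·a + 298 = 2·154 = 308 ⇒ a = -1.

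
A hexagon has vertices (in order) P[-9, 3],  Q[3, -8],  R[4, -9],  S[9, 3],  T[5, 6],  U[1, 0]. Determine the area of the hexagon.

P→Q: (-9)(-8) − (3)(3) = 63
Q→R: (3)(-9) − (4)(-8) = 5
R→S: (4)(3) − (9)(-9) = 93
S→T: (9)(6) − (5)(3) = 39
T→U: (5)(0) − (1)(6) = -6
U→P: (1)(3) − (-9)(0) = 3
Σ = 197
Area = |Σ|/2 = 98.5.

98.5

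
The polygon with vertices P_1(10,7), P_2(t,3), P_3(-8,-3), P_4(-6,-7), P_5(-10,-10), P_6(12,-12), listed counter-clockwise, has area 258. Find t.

The doubled signed area Σ (x_i y_{i+1} − x_{i+1} y_i) is linear in t.
With t=0 it equals 526; the coefficient of t is -10 (from the two edges through P_2).
So -10·t + 526 = 2·258 = 516 ⇒ t = 1.

1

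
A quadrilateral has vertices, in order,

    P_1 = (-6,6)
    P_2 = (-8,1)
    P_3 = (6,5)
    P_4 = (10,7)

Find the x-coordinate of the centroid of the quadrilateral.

-0.8

Apply the shoelace formula. First the cross-terms c_i = x_i·y_{i+1} − x_{i+1}·y_i:
  42, -46, -8, 102  ⇒  2A = 90, A = 45.
Then Σ (x_i + x_{i+1})·c_i = -216, so x̄ = -216 / (6·45) = -0.8.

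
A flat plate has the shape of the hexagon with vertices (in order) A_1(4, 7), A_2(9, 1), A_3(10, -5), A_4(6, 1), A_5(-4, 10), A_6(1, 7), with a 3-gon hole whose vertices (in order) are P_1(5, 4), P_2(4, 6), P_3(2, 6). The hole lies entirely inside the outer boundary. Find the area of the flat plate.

Outer boundary:
Cross-terms: -59, -55, 40, 64, -38, -21  ⇒  Σ = -69
Area = |Σ|/2 = 34.5.
Hole:
Σ = (14) + (12) + (-22) = 4
Area = |Σ|/2 = 2.
Net area = 34.5 − 2 = 32.5.

32.5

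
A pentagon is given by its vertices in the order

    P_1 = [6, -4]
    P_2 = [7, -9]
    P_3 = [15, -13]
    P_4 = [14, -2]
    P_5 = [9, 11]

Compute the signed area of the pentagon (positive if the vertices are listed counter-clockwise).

120

Σ = (-26) + (44) + (152) + (172) + (-102) = 240
Signed area = Σ/2 = 120 (positive ⇒ counter-clockwise traversal).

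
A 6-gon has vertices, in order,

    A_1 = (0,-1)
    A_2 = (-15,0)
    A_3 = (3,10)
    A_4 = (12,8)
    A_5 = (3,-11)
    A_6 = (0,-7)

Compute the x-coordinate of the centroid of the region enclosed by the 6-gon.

101/73

Apply the surveyor's formula. First the cross-terms c_i = x_i·y_{i+1} − x_{i+1}·y_i:
  -15, -150, -96, -156, -21, 0  ⇒  2A = -438, A = -219.
Then Σ (x_i + x_{i+1})·c_i = -1818, so x̄ = -1818 / (6·(-219)) = 101/73.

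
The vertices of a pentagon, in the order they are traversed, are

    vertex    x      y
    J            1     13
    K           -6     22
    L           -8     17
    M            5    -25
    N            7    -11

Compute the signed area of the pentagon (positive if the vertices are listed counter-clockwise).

255.5

J→K: (1)(22) − (-6)(13) = 100
K→L: (-6)(17) − (-8)(22) = 74
L→M: (-8)(-25) − (5)(17) = 115
M→N: (5)(-11) − (7)(-25) = 120
N→J: (7)(13) − (1)(-11) = 102
Σ = 511
Signed area = Σ/2 = 255.5 (positive ⇒ counter-clockwise traversal).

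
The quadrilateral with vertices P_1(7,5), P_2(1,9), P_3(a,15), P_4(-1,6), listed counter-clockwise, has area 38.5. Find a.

-12

The doubled signed area Σ (x_i y_{i+1} − x_{i+1} y_i) is linear in a.
With a=0 it equals 41; the coefficient of a is -3 (from the two edges through P_3).
So -3·a + 41 = 2·38.5 = 77 ⇒ a = -12.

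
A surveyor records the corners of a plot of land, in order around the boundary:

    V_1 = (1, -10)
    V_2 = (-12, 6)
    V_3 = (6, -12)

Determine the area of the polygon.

27

V_1→V_2: (1)(6) − (-12)(-10) = -114
V_2→V_3: (-12)(-12) − (6)(6) = 108
V_3→V_1: (6)(-10) − (1)(-12) = -48
Σ = -54
Area = |Σ|/2 = 27.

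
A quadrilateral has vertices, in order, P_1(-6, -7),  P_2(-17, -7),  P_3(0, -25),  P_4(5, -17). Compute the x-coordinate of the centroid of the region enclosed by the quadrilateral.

Apply the shoelace (surveyor's) formula. First the cross-terms c_i = x_i·y_{i+1} − x_{i+1}·y_i:
  -77, 425, 125, -137  ⇒  2A = 336, A = 168.
Then Σ (x_i + x_{i+1})·c_i = -4692, so x̄ = -4692 / (6·168) = -391/84.

-391/84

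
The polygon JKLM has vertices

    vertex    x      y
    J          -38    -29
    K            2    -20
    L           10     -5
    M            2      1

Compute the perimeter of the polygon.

118

|JK| = √((40)² + (9)²) = √1681 = 41
|KL| = √((8)² + (15)²) = √289 = 17
|LM| = √((-8)² + (6)²) = √100 = 10
|MJ| = √((-40)² + (-30)²) = √2500 = 50
Perimeter = 41 + 17 + 10 + 50 = 118.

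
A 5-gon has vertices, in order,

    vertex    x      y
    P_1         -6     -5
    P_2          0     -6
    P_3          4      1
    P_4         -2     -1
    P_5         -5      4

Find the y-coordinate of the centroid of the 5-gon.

Apply the shoelace formula. First the cross-terms c_i = x_i·y_{i+1} − x_{i+1}·y_i:
  36, 24, -2, -13, 49  ⇒  2A = 94, A = 47.
Then Σ (y_i + y_{i+1})·c_i = -604, so ȳ = -604 / (6·47) = -302/141.

-302/141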